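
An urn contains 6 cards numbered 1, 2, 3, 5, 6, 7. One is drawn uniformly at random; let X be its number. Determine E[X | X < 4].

P(X < 4) = 1/2.
Σ over the event: 1·1/6 + 2·1/6 + 3·1/6 = 1.
E[X | X < 4] = (1) / (1/2) = 2.

2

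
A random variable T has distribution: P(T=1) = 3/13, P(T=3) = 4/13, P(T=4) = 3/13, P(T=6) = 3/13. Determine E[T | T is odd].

15/7

P(T is odd) = 7/13.
Σ over the event: 1·3/13 + 3·4/13 = 15/13.
E[T | T is odd] = (15/13) / (7/13) = 15/7.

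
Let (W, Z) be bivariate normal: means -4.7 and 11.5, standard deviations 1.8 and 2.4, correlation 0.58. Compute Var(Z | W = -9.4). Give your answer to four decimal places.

Var(Z | W=x) = (1 − ρ²)·σ_Z².
Var(Z | W=-9.4) = (2.4)²·(1 − (0.58)²) = 5.76·0.6636 = 3.8223.

3.8223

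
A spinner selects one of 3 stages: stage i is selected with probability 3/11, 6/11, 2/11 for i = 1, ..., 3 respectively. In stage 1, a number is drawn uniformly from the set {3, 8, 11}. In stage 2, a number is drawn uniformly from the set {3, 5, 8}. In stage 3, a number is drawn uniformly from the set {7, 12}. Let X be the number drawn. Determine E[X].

E[X | stage 1] = (3+8+11)/3 = 22/3.
E[X | stage 2] = (3+5+8)/3 = 16/3.
E[X | stage 3] = (7+12)/2 = 19/2.
By the law of total expectation,
E[X] = (3/11)·(22/3) + (6/11)·(16/3) + (2/11)·(19/2) = 73/11.

73/11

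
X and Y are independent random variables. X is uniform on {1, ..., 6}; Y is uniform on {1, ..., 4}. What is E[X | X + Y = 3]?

3/2

Outcomes with X + Y = 3: (1,2), (2,1), each with probability 1/24.
E[X | X + Y = 3] = (1 + 2) / 2 = 3/2.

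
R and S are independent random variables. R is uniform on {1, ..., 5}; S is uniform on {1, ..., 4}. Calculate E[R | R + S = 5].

5/2

Outcomes with R + S = 5: (1,4), (2,3), (3,2), (4,1), each with probability 1/20.
E[R | R + S = 5] = (1 + 2 + 3 + 4) / 4 = 5/2.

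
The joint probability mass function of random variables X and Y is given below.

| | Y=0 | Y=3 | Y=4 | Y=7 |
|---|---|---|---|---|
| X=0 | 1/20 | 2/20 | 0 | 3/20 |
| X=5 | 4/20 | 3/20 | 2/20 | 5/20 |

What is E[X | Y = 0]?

4

P(Y = 0) = 1/4.
Σ X·P over the event = 0·(1/20) + 5·(4/20) = 1.
E[X | Y = 0] = (1) / (1/4) = 4.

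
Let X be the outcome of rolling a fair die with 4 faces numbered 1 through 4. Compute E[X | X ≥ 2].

3

Given X ≥ 2, X is equally likely to be any of {2, 3, 4}.
E[X | X ≥ 2] = (2 + 3 + 4) / 3 = 3.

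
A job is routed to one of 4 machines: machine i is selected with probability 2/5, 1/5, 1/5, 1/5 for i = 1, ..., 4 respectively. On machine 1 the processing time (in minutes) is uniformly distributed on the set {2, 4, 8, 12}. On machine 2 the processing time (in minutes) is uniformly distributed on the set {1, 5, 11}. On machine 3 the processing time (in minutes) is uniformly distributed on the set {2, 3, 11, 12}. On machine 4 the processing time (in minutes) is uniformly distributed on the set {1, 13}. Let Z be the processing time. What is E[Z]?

98/15

E[Z | machine 1] = (2+4+8+12)/4 = 13/2.
E[Z | machine 2] = (1+5+11)/3 = 17/3.
E[Z | machine 3] = (2+3+11+12)/4 = 7.
E[Z | machine 4] = (1+13)/2 = 7.
By the law of total expectation,
E[Z] = (2/5)·(13/2) + (1/5)·(17/3) + (1/5)·(7) + (1/5)·(7) = 98/15.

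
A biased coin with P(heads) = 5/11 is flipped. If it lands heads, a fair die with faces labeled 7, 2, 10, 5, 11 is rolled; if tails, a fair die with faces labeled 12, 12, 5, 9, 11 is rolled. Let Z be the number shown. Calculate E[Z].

E[Z | heads] = (7+2+10+5+11)/5 = 7.
E[Z | tails] = (12+12+5+9+11)/5 = 49/5.
E[Z] = (5/11)·(7) + (6/11)·(49/5) = 469/55.

469/55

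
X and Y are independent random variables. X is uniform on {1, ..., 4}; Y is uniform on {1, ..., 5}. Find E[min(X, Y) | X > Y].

5/3

P(X > Y) = 3/10.
Summing min(X,Y)·P(x,y) over outcomes with X > Y gives 1/2.
E[min(X, Y) | X > Y] = (1/2) / (3/10) = 5/3.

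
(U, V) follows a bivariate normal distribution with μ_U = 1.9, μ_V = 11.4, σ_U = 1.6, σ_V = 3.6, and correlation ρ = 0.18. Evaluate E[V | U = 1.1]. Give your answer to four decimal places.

The regression of V on U has slope ρ·σ_V/σ_U and passes through (μ_U, μ_V).
E[V | U=1.1] = 11.4 + (0.18)·(3.6/1.6)·(1.1 − (1.9)) = 11.4 + (0.405)·(-0.8) = 11.0760.

11.0760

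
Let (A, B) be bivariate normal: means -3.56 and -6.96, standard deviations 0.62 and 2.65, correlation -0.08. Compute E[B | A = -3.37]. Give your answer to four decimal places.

E[B | A=x] = μ_B + ρ(σ_B/σ_A)(x − μ_A) for jointly normal variables.
E[B | A=-3.37] = -6.96 + (-0.08)·(2.65/0.62)·(-3.37 − (-3.56)) = -6.96 + (-0.34194)·(0.19) = -7.0250.

-7.0250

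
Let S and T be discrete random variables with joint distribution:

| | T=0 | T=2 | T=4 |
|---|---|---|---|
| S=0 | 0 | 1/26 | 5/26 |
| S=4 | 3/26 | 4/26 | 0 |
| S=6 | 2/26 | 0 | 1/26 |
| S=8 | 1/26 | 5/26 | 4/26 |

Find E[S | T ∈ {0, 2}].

11/2

P(T ∈ {0, 2}) = 8/13.
Σ S·P over the event = 0·(1/26) + 4·(3/26) + 4·(4/26) + 6·(2/26) + 8·(1/26) + 8·(5/26) = 44/13.
E[S | T ∈ {0, 2}] = (44/13) / (8/13) = 11/2.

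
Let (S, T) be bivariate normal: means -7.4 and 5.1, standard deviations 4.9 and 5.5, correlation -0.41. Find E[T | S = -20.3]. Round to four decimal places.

11.0366

E[T | S=x] = μ_T + ρ(σ_T/σ_S)(x − μ_S) for jointly normal variables.
E[T | S=-20.3] = 5.1 + (-0.41)·(5.5/4.9)·(-20.3 − (-7.4)) = 5.1 + (-0.4602)·(-12.9) = 11.0366.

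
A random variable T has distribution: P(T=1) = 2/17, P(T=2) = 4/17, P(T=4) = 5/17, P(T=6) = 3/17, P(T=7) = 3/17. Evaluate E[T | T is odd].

23/5

P(T is odd) = 5/17.
Σ over the event: 1·2/17 + 7·3/17 = 23/17.
E[T | T is odd] = (23/17) / (5/17) = 23/5.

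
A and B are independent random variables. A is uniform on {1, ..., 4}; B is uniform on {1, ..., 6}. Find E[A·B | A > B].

P(A > B) = 1/4.
Summing AB·P(x,y) over outcomes with A > B gives 35/24.
E[A·B | A > B] = (35/24) / (1/4) = 35/6.

35/6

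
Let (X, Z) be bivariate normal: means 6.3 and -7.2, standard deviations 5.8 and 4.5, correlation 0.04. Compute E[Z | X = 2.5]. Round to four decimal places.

-7.3179

For a bivariate normal, E[Z | X=x] = μ_Z + ρ·(σ_Z/σ_X)·(x − μ_X).
E[Z | X=2.5] = -7.2 + (0.04)·(4.5/5.8)·(2.5 − (6.3)) = -7.2 + (0.031034)·(-3.8) = -7.3179.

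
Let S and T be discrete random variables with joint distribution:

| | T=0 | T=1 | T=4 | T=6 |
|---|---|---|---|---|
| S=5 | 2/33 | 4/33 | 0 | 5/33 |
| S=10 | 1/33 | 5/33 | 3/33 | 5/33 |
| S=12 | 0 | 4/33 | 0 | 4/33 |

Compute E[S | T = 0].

P(T = 0) = 1/11.
Σ S·P over the event = 5·(2/33) + 10·(1/33) = 20/33.
E[S | T = 0] = (20/33) / (1/11) = 20/3.

20/3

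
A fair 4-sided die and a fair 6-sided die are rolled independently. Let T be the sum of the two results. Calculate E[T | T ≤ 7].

46/9

P(T ≤ 7) = 3/4.
Σ over the event: 2·1/24 + 3·1/12 + 4·1/8 + 5·1/6 + 6·1/6 + 7·1/6 = 23/6.
E[T | T ≤ 7] = (23/6) / (3/4) = 46/9.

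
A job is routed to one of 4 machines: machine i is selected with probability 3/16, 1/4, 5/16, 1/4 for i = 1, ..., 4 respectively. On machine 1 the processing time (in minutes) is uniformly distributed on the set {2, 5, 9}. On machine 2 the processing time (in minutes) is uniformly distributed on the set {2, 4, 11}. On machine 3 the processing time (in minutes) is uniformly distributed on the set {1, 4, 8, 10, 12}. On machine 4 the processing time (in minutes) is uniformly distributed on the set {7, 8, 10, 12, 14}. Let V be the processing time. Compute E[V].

1717/240

E[V | machine 1] = (2+5+9)/3 = 16/3.
E[V | machine 2] = (2+4+11)/3 = 17/3.
E[V | machine 3] = (1+4+8+10+12)/5 = 7.
E[V | machine 4] = (7+8+10+12+14)/5 = 51/5.
By the law of total expectation,
E[V] = (3/16)·(16/3) + (1/4)·(17/3) + (5/16)·(7) + (1/4)·(51/5) = 1717/240.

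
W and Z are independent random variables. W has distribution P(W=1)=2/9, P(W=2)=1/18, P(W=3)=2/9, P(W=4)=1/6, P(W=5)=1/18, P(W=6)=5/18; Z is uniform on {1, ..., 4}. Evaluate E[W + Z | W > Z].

293/42

P(W > Z) = 7/12.
Summing (W+Z)·P(x,y) over outcomes with W > Z gives 293/72.
E[W + Z | W > Z] = (293/72) / (7/12) = 293/42.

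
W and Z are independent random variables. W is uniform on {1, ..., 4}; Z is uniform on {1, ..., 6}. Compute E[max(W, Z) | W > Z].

Outcomes with W > Z: (2,1), (3,1), (3,2), (4,1), (4,2), (4,3), each with probability 1/24.
E[max(W, Z) | W > Z] = (2 + 3 + 3 + 4 + 4 + 4) / 6 = 10/3.

10/3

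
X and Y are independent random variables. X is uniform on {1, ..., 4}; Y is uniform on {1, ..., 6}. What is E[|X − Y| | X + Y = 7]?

5/2

Outcomes with X + Y = 7: (1,6), (2,5), (3,4), (4,3), each with probability 1/24.
E[|X − Y| | X + Y = 7] = (5 + 3 + 1 + 1) / 4 = 5/2.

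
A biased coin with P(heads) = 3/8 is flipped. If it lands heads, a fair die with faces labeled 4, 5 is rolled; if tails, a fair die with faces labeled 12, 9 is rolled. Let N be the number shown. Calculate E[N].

33/4

E[N | heads] = (4+5)/2 = 9/2.
E[N | tails] = (12+9)/2 = 21/2.
E[N] = (3/8)·(9/2) + (5/8)·(21/2) = 33/4.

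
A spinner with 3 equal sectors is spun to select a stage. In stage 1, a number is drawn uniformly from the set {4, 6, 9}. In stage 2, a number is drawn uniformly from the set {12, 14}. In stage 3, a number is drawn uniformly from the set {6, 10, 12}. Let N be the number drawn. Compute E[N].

E[N | stage 1] = (4+6+9)/3 = 19/3.
E[N | stage 2] = (12+14)/2 = 13.
E[N | stage 3] = (6+10+12)/3 = 28/3.
E[N] = (1/3)·(19/3) + (1/3)·(13) + (1/3)·(28/3) = 86/9.

86/9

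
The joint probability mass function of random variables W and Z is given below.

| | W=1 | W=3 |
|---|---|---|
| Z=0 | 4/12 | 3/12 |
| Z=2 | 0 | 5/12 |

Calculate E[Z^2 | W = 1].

P(W = 1) = 1/3.
Σ Z^2·P over the event = 0·(4/12) = 0.
E[Z^2 | W = 1] = (0) / (1/3) = 0.

0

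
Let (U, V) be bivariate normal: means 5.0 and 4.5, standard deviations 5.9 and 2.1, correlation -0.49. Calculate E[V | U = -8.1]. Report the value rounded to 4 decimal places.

The regression of V on U has slope ρ·σ_V/σ_U and passes through (μ_U, μ_V).
E[V | U=-8.1] = 4.5 + (-0.49)·(2.1/5.9)·(-8.1 − (5.0)) = 4.5 + (-0.174407)·(-13.1) = 6.7847.

6.7847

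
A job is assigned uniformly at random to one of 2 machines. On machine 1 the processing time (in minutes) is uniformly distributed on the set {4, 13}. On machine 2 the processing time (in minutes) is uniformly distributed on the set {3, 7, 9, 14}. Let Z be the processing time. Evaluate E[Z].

67/8

E[Z | machine 1] = (4+13)/2 = 17/2.
E[Z | machine 2] = (3+7+9+14)/4 = 33/4.
E[Z] = (1/2)·(17/2) + (1/2)·(33/4) = 67/8.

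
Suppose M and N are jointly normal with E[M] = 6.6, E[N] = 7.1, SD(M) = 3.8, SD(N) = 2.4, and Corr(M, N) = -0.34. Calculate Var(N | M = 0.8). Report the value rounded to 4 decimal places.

5.0941

The conditional variance in a bivariate normal is σ_N²(1 − ρ²), independent of x.
Var(N | M=0.8) = (2.4)²·(1 − (-0.34)²) = 5.76·0.8844 = 5.0941.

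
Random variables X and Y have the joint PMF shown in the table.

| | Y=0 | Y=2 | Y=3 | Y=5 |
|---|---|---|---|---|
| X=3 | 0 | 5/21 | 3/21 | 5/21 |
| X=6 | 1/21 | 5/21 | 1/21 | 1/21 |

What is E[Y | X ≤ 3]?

44/13

P(X ≤ 3) = 13/21.
Σ Y·P over the event = 2·(5/21) + 3·(3/21) + 5·(5/21) = 44/21.
E[Y | X ≤ 3] = (44/21) / (13/21) = 44/13.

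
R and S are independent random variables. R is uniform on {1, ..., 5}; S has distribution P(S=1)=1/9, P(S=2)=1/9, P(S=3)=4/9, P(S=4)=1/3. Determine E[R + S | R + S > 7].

P(R + S > 7) = 2/9.
Summing (R+S)·P(x,y) over outcomes with R + S > 7 gives 83/45.
E[R + S | R + S > 7] = (83/45) / (2/9) = 83/10.

83/10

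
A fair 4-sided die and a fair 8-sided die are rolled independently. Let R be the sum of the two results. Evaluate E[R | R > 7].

P(R > 7) = 7/16.
Σ over the event: 8·1/8 + 9·1/8 + 10·3/32 + 11·1/16 + 12·1/32 = 33/8.
E[R | R > 7] = (33/8) / (7/16) = 66/7.

66/7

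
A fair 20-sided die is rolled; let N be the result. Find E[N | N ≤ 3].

Given N ≤ 3, N is equally likely to be any of {1, 2, 3}.
E[N | N ≤ 3] = (1 + 2 + 3) / 3 = 2.

2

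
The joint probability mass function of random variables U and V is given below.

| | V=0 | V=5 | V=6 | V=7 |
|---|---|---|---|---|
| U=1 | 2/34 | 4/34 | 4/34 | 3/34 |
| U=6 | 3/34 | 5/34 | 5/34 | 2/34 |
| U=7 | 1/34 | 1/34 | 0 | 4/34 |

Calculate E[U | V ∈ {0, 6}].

61/15

P(V ∈ {0, 6}) = 15/34.
Σ U·P over the event = 1·(2/34) + 1·(4/34) + 6·(3/34) + 6·(5/34) + 7·(1/34) = 61/34.
E[U | V ∈ {0, 6}] = (61/34) / (15/34) = 61/15.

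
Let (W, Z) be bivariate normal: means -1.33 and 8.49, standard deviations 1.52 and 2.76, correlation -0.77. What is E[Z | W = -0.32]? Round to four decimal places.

The regression of Z on W has slope ρ·σ_Z/σ_W and passes through (μ_W, μ_Z).
E[Z | W=-0.32] = 8.49 + (-0.77)·(2.76/1.52)·(-0.32 − (-1.33)) = 8.49 + (-1.39816)·(1.01) = 7.0779.

7.0779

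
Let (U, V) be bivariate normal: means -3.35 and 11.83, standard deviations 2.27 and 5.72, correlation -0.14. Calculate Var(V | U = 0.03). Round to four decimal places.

Var(V | U=x) = (1 − ρ²)·σ_V².
Var(V | U=0.03) = (5.72)²·(1 − (-0.14)²) = 32.7184·0.9804 = 32.0771.

32.0771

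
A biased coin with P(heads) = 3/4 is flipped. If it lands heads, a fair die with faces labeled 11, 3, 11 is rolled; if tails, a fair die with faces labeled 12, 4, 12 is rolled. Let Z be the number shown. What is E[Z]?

E[Z | heads] = (11+3+11)/3 = 25/3.
E[Z | tails] = (12+4+12)/3 = 28/3.
E[Z] = (3/4)·(25/3) + (1/4)·(28/3) = 103/12.

103/12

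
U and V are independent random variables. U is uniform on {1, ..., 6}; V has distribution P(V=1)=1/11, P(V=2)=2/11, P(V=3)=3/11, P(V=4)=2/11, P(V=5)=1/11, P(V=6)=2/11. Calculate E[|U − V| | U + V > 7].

53/28

P(U + V > 7) = 14/33.
Summing |U−V|·P(x,y) over outcomes with U + V > 7 gives 53/66.
E[|U − V| | U + V > 7] = (53/66) / (14/33) = 53/28.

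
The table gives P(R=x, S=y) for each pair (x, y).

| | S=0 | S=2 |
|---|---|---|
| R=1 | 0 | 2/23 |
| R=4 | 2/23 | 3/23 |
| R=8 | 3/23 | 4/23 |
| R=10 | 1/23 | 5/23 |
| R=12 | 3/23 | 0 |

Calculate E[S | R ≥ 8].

P(R ≥ 8) = 16/23.
Σ S·P over the event = 0·(3/23) + 2·(4/23) + 0·(1/23) + 2·(5/23) + 0·(3/23) = 18/23.
E[S | R ≥ 8] = (18/23) / (16/23) = 9/8.

9/8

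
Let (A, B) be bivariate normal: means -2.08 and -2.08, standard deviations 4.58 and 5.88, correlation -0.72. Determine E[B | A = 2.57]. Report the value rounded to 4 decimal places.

-6.3783

The regression of B on A has slope ρ·σ_B/σ_A and passes through (μ_A, μ_B).
E[B | A=2.57] = -2.08 + (-0.72)·(5.88/4.58)·(2.57 − (-2.08)) = -2.08 + (-0.92437)·(4.65) = -6.3783.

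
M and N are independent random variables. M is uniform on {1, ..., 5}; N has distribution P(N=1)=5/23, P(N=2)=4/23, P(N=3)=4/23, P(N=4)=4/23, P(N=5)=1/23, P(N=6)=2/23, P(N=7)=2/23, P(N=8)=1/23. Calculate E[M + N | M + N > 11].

49/4

P(M + N > 11) = 4/115.
Summing (M+N)·P(x,y) over outcomes with M + N > 11 gives 49/115.
E[M + N | M + N > 11] = (49/115) / (4/115) = 49/4.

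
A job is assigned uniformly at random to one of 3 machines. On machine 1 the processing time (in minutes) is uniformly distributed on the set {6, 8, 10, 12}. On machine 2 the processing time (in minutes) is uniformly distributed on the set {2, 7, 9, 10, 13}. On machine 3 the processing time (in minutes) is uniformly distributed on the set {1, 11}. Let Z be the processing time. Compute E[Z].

116/15

E[Z | machine 1] = (6+8+10+12)/4 = 9.
E[Z | machine 2] = (2+7+9+10+13)/5 = 41/5.
E[Z | machine 3] = (1+11)/2 = 6.
E[Z] = (1/3)·(9) + (1/3)·(41/5) + (1/3)·(6) = 116/15.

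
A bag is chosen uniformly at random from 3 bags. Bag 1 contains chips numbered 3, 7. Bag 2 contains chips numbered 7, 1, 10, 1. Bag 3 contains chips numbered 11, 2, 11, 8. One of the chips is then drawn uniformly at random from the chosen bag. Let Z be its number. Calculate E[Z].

71/12

E[Z | bag 1] = (3+7)/2 = 5.
E[Z | bag 2] = (7+1+10+1)/4 = 19/4.
E[Z | bag 3] = (11+2+11+8)/4 = 8.
By the law of total expectation,
E[Z] = (1/3)·(5) + (1/3)·(19/4) + (1/3)·(8) = 71/12.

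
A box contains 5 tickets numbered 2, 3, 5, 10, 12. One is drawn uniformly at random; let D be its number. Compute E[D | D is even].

P(D is even) = 3/5.
Σ over the event: 2·1/5 + 10·1/5 + 12·1/5 = 24/5.
E[D | D is even] = (24/5) / (3/5) = 8.

8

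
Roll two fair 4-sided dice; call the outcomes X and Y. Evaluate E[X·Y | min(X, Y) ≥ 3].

49/4

Outcomes with min(X, Y) ≥ 3: (3,3), (3,4), (4,3), (4,4), each with probability 1/16.
E[X·Y | min(X, Y) ≥ 3] = (9 + 12 + 12 + 16) / 4 = 49/4.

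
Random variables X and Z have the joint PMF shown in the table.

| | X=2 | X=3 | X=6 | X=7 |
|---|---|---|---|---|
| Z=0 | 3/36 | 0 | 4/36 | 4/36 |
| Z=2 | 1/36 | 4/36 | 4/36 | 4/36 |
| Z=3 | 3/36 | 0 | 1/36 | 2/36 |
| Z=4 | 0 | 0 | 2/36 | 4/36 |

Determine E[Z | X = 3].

2

P(X = 3) = 1/9.
Σ Z·P over the event = 2·(4/36) = 2/9.
E[Z | X = 3] = (2/9) / (1/9) = 2.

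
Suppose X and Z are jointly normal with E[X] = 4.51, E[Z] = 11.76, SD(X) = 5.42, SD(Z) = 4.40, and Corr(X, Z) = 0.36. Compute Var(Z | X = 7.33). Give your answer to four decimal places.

16.8509

Var(Z | X=x) = (1 − ρ²)·σ_Z².
Var(Z | X=7.33) = (4.40)²·(1 − (0.36)²) = 19.36·0.8704 = 16.8509.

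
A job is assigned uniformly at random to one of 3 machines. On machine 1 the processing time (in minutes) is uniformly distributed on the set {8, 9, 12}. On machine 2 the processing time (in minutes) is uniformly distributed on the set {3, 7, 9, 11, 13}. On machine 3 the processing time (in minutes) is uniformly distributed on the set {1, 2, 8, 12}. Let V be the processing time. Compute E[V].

1441/180

E[V | machine 1] = (8+9+12)/3 = 29/3.
E[V | machine 2] = (3+7+9+11+13)/5 = 43/5.
E[V | machine 3] = (1+2+8+12)/4 = 23/4.
E[V] = (1/3)·(29/3) + (1/3)·(43/5) + (1/3)·(23/4) = 1441/180.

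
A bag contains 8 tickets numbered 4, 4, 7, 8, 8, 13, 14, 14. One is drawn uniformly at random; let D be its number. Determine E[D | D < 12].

31/5

P(D < 12) = 5/8.
Σ over the event: 4·1/4 + 7·1/8 + 8·1/4 = 31/8.
E[D | D < 12] = (31/8) / (5/8) = 31/5.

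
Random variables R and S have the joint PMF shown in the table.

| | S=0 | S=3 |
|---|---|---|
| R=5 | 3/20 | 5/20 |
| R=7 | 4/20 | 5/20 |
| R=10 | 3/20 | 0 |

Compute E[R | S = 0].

P(S = 0) = 1/2.
Σ R·P over the event = 5·(3/20) + 7·(4/20) + 10·(3/20) = 73/20.
E[R | S = 0] = (73/20) / (1/2) = 73/10.

73/10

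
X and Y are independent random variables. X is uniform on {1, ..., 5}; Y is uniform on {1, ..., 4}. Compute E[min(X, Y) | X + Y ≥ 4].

37/17

P(X + Y ≥ 4) = 17/20.
Summing min(X,Y)·P(x,y) over outcomes with X + Y ≥ 4 gives 37/20.
E[min(X, Y) | X + Y ≥ 4] = (37/20) / (17/20) = 37/17.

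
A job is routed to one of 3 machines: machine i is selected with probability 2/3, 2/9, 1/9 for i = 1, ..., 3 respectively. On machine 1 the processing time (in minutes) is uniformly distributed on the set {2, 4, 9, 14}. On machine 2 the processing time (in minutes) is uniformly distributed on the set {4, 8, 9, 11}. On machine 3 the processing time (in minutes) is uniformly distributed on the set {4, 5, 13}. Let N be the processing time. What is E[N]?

E[N | machine 1] = (2+4+9+14)/4 = 29/4.
E[N | machine 2] = (4+8+9+11)/4 = 8.
E[N | machine 3] = (4+5+13)/3 = 22/3.
By the law of total expectation,
E[N] = (2/3)·(29/4) + (2/9)·(8) + (1/9)·(22/3) = 401/54.

401/54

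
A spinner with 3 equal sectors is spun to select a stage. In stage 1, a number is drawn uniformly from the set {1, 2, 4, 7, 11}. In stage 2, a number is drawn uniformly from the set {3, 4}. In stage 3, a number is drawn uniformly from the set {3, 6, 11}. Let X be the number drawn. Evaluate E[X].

E[X | stage 1] = (1+2+4+7+11)/5 = 5.
E[X | stage 2] = (3+4)/2 = 7/2.
E[X | stage 3] = (3+6+11)/3 = 20/3.
By the law of total expectation,
E[X] = (1/3)·(5) + (1/3)·(7/2) + (1/3)·(20/3) = 91/18.

91/18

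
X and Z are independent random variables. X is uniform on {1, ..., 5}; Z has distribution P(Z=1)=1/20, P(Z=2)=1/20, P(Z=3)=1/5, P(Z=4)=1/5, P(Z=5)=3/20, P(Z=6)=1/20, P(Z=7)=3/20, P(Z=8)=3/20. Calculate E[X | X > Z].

P(X > Z) = 19/100.
Summing X·P(x,y) over outcomes with X > Z gives 41/50.
E[X | X > Z] = (41/50) / (19/100) = 82/19.

82/19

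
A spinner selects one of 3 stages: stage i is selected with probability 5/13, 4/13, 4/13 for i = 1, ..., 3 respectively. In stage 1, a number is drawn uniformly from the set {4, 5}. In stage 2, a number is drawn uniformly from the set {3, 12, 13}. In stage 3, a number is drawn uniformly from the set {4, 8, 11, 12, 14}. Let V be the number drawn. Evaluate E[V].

E[V | stage 1] = (4+5)/2 = 9/2.
E[V | stage 2] = (3+12+13)/3 = 28/3.
E[V | stage 3] = (4+8+11+12+14)/5 = 49/5.
E[V] = (5/13)·(9/2) + (4/13)·(28/3) + (4/13)·(49/5) = 2971/390.

2971/390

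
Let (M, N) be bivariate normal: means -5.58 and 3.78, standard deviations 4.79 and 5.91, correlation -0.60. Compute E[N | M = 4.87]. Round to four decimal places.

-3.9561

For a bivariate normal, E[N | M=x] = μ_N + ρ·(σ_N/σ_M)·(x − μ_M).
E[N | M=4.87] = 3.78 + (-0.60)·(5.91/4.79)·(4.87 − (-5.58)) = 3.78 + (-0.740292)·(10.45) = -3.9561.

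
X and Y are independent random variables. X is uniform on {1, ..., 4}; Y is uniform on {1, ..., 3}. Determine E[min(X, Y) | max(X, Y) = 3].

Outcomes with max(X, Y) = 3: (1,3), (2,3), (3,1), (3,2), (3,3), each with probability 1/12.
E[min(X, Y) | max(X, Y) = 3] = (1 + 2 + 1 + 2 + 3) / 5 = 9/5.

9/5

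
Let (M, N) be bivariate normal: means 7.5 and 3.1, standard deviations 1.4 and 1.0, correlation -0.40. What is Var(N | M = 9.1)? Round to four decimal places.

0.8400

Var(N | M=x) = (1 − ρ²)·σ_N².
Var(N | M=9.1) = (1.0)²·(1 − (-0.40)²) = 1·0.84 = 0.8400.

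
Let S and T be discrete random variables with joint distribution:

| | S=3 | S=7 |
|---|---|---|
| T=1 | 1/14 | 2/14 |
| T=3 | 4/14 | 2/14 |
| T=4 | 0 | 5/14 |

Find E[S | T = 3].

13/3

P(T = 3) = 3/7.
Σ S·P over the event = 3·(4/14) + 7·(2/14) = 13/7.
E[S | T = 3] = (13/7) / (3/7) = 13/3.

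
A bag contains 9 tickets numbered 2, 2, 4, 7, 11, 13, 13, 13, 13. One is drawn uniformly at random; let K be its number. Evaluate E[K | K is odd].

P(K is odd) = 2/3.
Σ over the event: 7·1/9 + 11·1/9 + 13·4/9 = 70/9.
E[K | K is odd] = (70/9) / (2/3) = 35/3.

35/3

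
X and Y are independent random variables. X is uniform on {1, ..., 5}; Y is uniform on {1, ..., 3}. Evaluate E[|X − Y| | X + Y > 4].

P(X + Y > 4) = 3/5.
Summing |X−Y|·P(x,y) over outcomes with X + Y > 4 gives 17/15.
E[|X − Y| | X + Y > 4] = (17/15) / (3/5) = 17/9.

17/9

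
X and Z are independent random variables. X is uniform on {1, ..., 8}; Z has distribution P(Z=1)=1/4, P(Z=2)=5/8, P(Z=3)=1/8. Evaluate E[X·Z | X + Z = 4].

P(X + Z = 4) = 1/8.
Summing XZ·P(x,y) over outcomes with X + Z = 4 gives 29/64.
E[X·Z | X + Z = 4] = (29/64) / (1/8) = 29/8.

29/8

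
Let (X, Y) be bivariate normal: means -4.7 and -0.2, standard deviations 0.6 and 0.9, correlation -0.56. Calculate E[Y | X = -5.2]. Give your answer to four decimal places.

0.2200

For a bivariate normal, E[Y | X=x] = μ_Y + ρ·(σ_Y/σ_X)·(x − μ_X).
E[Y | X=-5.2] = -0.2 + (-0.56)·(0.9/0.6)·(-5.2 − (-4.7)) = -0.2 + (-0.84)·(-0.5) = 0.2200.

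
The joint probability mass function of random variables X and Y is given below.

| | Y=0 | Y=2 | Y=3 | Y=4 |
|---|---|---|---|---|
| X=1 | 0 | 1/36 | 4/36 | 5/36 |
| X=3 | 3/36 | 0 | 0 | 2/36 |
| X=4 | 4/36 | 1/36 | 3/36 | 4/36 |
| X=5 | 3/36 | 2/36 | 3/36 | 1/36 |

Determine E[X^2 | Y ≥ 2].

153/13

P(Y ≥ 2) = 13/18.
Summing X^2·P(X=x,Y=y) over the conditioning event gives 17/2.
E[X^2 | Y ≥ 2] = (17/2) / (13/18) = 153/13.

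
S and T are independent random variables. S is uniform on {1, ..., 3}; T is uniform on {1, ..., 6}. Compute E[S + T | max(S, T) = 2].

10/3

Outcomes with max(S, T) = 2: (1,2), (2,1), (2,2), each with probability 1/18.
E[S + T | max(S, T) = 2] = (3 + 3 + 4) / 3 = 10/3.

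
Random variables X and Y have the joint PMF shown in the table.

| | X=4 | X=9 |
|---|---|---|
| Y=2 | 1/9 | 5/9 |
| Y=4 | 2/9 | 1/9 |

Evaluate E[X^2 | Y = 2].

421/6

P(Y = 2) = 2/3.
Σ X^2·P over the event = 16·(1/9) + 81·(5/9) = 421/9.
E[X^2 | Y = 2] = (421/9) / (2/3) = 421/6.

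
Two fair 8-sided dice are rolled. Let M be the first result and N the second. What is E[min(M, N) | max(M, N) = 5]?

Outcomes with max(M, N) = 5: (1,5), (2,5), (3,5), (4,5), (5,1), (5,2), (5,3), (5,4), (5,5), each with probability 1/64.
E[min(M, N) | max(M, N) = 5] = (1 + 2 + 3 + 4 + 1 + 2 + 3 + 4 + 5) / 9 = 25/9.

25/9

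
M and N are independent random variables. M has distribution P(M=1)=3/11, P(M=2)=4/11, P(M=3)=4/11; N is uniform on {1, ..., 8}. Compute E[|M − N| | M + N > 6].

P(M + N > 6) = 45/88.
Summing |M−N|·P(x,y) over outcomes with M + N > 6 gives 93/44.
E[|M − N| | M + N > 6] = (93/44) / (45/88) = 62/15.

62/15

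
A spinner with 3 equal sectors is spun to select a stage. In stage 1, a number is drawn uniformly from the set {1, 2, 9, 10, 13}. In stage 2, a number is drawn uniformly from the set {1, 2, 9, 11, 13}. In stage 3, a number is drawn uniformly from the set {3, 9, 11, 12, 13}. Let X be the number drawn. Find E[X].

119/15

E[X | stage 1] = (1+2+9+10+13)/5 = 7.
E[X | stage 2] = (1+2+9+11+13)/5 = 36/5.
E[X | stage 3] = (3+9+11+12+13)/5 = 48/5.
E[X] = (1/3)·(7) + (1/3)·(36/5) + (1/3)·(48/5) = 119/15.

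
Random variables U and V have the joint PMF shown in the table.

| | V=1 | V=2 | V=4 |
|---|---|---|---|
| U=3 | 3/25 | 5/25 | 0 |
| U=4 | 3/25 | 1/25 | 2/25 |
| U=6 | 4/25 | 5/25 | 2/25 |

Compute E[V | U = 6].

2

P(U = 6) = 11/25.
Σ V·P over the event = 1·(4/25) + 2·(5/25) + 4·(2/25) = 22/25.
E[V | U = 6] = (22/25) / (11/25) = 2.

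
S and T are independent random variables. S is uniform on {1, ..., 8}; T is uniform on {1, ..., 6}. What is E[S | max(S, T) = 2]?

P(max(S, T) = 2) = 1/16.
Summing S·P(x,y) over outcomes with max(S, T) = 2 gives 5/48.
E[S | max(S, T) = 2] = (5/48) / (1/16) = 5/3.

5/3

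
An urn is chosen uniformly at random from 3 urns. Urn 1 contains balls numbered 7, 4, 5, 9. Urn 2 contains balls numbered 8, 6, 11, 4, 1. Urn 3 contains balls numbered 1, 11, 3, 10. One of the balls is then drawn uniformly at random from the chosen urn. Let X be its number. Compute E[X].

37/6

E[X | urn 1] = (7+4+5+9)/4 = 25/4.
E[X | urn 2] = (8+6+11+4+1)/5 = 6.
E[X | urn 3] = (1+11+3+10)/4 = 25/4.
E[X] = (1/3)·(25/4) + (1/3)·(6) + (1/3)·(25/4) = 37/6.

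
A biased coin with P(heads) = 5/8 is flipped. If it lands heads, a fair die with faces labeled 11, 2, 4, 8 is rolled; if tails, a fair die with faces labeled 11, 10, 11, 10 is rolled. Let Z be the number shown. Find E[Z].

251/32

E[Z | heads] = (11+2+4+8)/4 = 25/4.
E[Z | tails] = (11+10+11+10)/4 = 21/2.
E[Z] = (5/8)·(25/4) + (3/8)·(21/2) = 251/32.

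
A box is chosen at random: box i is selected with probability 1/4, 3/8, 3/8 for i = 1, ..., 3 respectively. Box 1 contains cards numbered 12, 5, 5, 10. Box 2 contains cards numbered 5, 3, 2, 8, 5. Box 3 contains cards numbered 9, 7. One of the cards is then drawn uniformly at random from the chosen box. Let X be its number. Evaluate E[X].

E[X | box 1] = (12+5+5+10)/4 = 8.
E[X | box 2] = (5+3+2+8+5)/5 = 23/5.
E[X | box 3] = (9+7)/2 = 8.
E[X] = (1/4)·(8) + (3/8)·(23/5) + (3/8)·(8) = 269/40.

269/40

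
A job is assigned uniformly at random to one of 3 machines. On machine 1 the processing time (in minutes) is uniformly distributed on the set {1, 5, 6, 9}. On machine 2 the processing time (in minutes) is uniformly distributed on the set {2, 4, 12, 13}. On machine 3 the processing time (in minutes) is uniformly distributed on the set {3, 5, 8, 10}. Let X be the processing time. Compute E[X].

13/2

E[X | machine 1] = (1+5+6+9)/4 = 21/4.
E[X | machine 2] = (2+4+12+13)/4 = 31/4.
E[X | machine 3] = (3+5+8+10)/4 = 13/2.
E[X] = (1/3)·(21/4) + (1/3)·(31/4) + (1/3)·(13/2) = 13/2.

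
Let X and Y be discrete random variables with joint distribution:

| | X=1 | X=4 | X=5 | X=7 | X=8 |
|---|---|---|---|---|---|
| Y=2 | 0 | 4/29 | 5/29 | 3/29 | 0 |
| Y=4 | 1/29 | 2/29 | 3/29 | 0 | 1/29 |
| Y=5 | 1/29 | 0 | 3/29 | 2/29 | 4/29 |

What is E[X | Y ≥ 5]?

31/5

P(Y ≥ 5) = 10/29.
Σ X·P over the event = 1·(1/29) + 5·(3/29) + 7·(2/29) + 8·(4/29) = 62/29.
E[X | Y ≥ 5] = (62/29) / (10/29) = 31/5.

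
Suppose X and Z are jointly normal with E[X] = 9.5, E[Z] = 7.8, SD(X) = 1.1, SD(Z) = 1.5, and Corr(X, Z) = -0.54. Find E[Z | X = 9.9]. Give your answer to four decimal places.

7.5055

The regression of Z on X has slope ρ·σ_Z/σ_X and passes through (μ_X, μ_Z).
E[Z | X=9.9] = 7.8 + (-0.54)·(1.5/1.1)·(9.9 − (9.5)) = 7.8 + (-0.73636)·(0.4) = 7.5055.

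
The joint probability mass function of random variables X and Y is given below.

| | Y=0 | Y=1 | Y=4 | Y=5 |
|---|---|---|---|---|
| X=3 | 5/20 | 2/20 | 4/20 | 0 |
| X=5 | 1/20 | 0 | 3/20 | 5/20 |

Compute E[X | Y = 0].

P(Y = 0) = 3/10.
Σ X·P over the event = 3·(5/20) + 5·(1/20) = 1.
E[X | Y = 0] = (1) / (3/10) = 10/3.

10/3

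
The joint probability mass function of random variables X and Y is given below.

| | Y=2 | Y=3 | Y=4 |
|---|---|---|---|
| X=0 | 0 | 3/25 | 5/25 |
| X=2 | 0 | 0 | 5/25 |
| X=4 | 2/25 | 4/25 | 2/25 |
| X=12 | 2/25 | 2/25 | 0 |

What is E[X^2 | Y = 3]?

352/9

P(Y = 3) = 9/25.
Σ X^2·P over the event = 0·(3/25) + 16·(4/25) + 144·(2/25) = 352/25.
E[X^2 | Y = 3] = (352/25) / (9/25) = 352/9.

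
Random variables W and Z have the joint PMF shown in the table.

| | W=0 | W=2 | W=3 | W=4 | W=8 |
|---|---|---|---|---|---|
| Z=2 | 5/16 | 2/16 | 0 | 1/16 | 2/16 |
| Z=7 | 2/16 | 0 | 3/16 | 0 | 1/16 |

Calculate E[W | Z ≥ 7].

P(Z ≥ 7) = 3/8.
Σ W·P over the event = 0·(2/16) + 3·(3/16) + 8·(1/16) = 17/16.
E[W | Z ≥ 7] = (17/16) / (3/8) = 17/6.

17/6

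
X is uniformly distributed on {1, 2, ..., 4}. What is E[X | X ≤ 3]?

Given X ≤ 3, X is equally likely to be any of {1, 2, 3}.
E[X | X ≤ 3] = (1 + 2 + 3) / 3 = 2.

2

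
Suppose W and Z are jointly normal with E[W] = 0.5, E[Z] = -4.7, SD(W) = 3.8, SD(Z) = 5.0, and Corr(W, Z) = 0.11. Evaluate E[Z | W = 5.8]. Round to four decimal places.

E[Z | W=x] = μ_Z + ρ(σ_Z/σ_W)(x − μ_W) for jointly normal variables.
E[Z | W=5.8] = -4.7 + (0.11)·(5.0/3.8)·(5.8 − (0.5)) = -4.7 + (0.14474)·(5.3) = -3.9329.

-3.9329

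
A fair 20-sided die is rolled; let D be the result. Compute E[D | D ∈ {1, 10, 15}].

P(D ∈ {1, 10, 15}) = 3/20.
Σ over the event: 1·1/20 + 10·1/20 + 15·1/20 = 13/10.
E[D | D ∈ {1, 10, 15}] = (13/10) / (3/20) = 26/3.

26/3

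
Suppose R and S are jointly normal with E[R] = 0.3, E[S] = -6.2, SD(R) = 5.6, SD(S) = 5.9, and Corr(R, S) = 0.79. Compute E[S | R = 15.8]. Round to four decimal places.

E[S | R=x] = μ_S + ρ(σ_S/σ_R)(x − μ_R) for jointly normal variables.
E[S | R=15.8] = -6.2 + (0.79)·(5.9/5.6)·(15.8 − (0.3)) = -6.2 + (0.83232)·(15.5) = 6.7010.

6.7010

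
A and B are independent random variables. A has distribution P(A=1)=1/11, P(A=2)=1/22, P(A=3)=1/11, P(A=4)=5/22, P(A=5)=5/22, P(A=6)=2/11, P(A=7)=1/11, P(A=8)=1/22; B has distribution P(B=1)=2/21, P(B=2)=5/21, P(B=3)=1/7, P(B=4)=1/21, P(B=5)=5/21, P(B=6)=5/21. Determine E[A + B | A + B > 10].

P(A + B > 10) = 101/462.
Summing (A+B)·P(x,y) over outcomes with A + B > 10 gives 1187/462.
E[A + B | A + B > 10] = (1187/462) / (101/462) = 1187/101.

1187/101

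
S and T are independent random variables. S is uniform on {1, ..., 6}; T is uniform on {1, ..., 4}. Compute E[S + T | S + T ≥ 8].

Outcomes with S + T ≥ 8: (4,4), (5,3), (5,4), (6,2), (6,3), (6,4), each with probability 1/24.
E[S + T | S + T ≥ 8] = (8 + 8 + 9 + 8 + 9 + 10) / 6 = 26/3.

26/3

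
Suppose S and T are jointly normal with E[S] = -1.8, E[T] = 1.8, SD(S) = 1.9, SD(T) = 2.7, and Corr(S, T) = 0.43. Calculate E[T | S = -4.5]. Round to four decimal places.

E[T | S=x] = μ_T + ρ(σ_T/σ_S)(x − μ_S) for jointly normal variables.
E[T | S=-4.5] = 1.8 + (0.43)·(2.7/1.9)·(-4.5 − (-1.8)) = 1.8 + (0.61105)·(-2.7) = 0.1502.

0.1502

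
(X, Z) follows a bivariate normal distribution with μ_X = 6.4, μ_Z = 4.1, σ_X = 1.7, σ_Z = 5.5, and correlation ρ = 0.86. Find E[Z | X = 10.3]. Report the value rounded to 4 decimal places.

14.9512

E[Z | X=x] = μ_Z + ρ(σ_Z/σ_X)(x − μ_X) for jointly normal variables.
E[Z | X=10.3] = 4.1 + (0.86)·(5.5/1.7)·(10.3 − (6.4)) = 4.1 + (2.78235)·(3.9) = 14.9512.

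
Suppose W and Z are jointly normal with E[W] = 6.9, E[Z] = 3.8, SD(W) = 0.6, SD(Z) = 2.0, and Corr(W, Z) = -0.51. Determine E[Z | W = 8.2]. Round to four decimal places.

E[Z | W=x] = μ_Z + ρ(σ_Z/σ_W)(x − μ_W) for jointly normal variables.
E[Z | W=8.2] = 3.8 + (-0.51)·(2.0/0.6)·(8.2 − (6.9)) = 3.8 + (-1.7)·(1.3) = 1.5900.

1.5900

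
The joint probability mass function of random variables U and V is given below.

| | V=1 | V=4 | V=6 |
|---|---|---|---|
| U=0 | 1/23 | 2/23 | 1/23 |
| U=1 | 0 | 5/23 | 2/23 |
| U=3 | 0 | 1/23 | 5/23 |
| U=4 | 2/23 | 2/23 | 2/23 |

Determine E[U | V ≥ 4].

P(V ≥ 4) = 20/23.
Σ U·P over the event = 0·(2/23) + 0·(1/23) + 1·(5/23) + 1·(2/23) + 3·(1/23) + 3·(5/23) + 4·(2/23) + 4·(2/23) = 41/23.
E[U | V ≥ 4] = (41/23) / (20/23) = 41/20.

41/20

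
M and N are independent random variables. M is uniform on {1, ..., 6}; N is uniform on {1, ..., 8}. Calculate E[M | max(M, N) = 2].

5/3

Outcomes with max(M, N) = 2: (1,2), (2,1), (2,2), each with probability 1/48.
E[M | max(M, N) = 2] = (1 + 2 + 2) / 3 = 5/3.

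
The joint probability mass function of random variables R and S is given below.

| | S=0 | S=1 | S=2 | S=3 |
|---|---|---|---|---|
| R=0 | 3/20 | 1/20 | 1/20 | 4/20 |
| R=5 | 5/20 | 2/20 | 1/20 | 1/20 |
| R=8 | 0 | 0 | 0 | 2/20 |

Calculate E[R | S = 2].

5/2

P(S = 2) = 1/10.
Σ R·P over the event = 0·(1/20) + 5·(1/20) = 1/4.
E[R | S = 2] = (1/4) / (1/10) = 5/2.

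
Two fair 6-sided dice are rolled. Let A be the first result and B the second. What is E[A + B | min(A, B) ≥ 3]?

P(min(A, B) ≥ 3) = 4/9.
Summing (A+B)·P(x,y) over outcomes with min(A, B) ≥ 3 gives 4.
E[A + B | min(A, B) ≥ 3] = (4) / (4/9) = 9.

9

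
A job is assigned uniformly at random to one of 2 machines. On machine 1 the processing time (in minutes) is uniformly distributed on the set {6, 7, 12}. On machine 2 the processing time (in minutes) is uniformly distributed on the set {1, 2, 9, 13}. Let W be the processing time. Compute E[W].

E[W | machine 1] = (6+7+12)/3 = 25/3.
E[W | machine 2] = (1+2+9+13)/4 = 25/4.
By the law of total expectation,
E[W] = (1/2)·(25/3) + (1/2)·(25/4) = 175/24.

175/24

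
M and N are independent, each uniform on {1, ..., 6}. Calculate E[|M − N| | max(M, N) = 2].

2/3

Outcomes with max(M, N) = 2: (1,2), (2,1), (2,2), each with probability 1/36.
E[|M − N| | max(M, N) = 2] = (1 + 1 + 0) / 3 = 2/3.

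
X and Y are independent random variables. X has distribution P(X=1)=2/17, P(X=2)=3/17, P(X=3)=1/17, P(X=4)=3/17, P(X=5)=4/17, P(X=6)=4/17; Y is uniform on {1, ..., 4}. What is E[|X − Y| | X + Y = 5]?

P(X + Y = 5) = 9/68.
Summing |X−Y|·P(x,y) over outcomes with X + Y = 5 gives 19/68.
E[|X − Y| | X + Y = 5] = (19/68) / (9/68) = 19/9.

19/9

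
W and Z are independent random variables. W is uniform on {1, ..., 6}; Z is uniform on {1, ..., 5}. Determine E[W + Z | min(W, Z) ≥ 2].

15/2

P(min(W, Z) ≥ 2) = 2/3.
Summing (W+Z)·P(x,y) over outcomes with min(W, Z) ≥ 2 gives 5.
E[W + Z | min(W, Z) ≥ 2] = (5) / (2/3) = 15/2.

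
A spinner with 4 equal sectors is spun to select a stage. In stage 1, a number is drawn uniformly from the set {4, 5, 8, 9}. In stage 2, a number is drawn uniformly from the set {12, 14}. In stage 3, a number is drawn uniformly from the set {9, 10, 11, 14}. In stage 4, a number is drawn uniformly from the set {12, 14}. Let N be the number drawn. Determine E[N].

E[N | stage 1] = (4+5+8+9)/4 = 13/2.
E[N | stage 2] = (12+14)/2 = 13.
E[N | stage 3] = (9+10+11+14)/4 = 11.
E[N | stage 4] = (12+14)/2 = 13.
E[N] = (1/4)·(13/2) + (1/4)·(13) + (1/4)·(11) + (1/4)·(13) = 87/8.

87/8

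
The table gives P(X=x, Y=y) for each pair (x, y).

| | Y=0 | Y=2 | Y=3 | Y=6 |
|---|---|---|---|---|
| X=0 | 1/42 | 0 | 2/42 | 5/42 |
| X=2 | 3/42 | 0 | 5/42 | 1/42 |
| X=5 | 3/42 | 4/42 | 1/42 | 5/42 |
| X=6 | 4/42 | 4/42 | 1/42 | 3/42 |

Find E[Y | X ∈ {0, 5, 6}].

106/33

P(X ∈ {0, 5, 6}) = 11/14.
Summing Y·P(X=x,Y=y) over the conditioning event gives 53/21.
E[Y | X ∈ {0, 5, 6}] = (53/21) / (11/14) = 106/33.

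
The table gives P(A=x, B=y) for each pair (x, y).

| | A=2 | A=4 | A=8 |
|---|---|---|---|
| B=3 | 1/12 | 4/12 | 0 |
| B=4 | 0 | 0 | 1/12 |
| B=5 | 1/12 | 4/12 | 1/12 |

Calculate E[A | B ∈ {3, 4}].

13/3

P(B ∈ {3, 4}) = 1/2.
Σ A·P over the event = 2·(1/12) + 4·(4/12) + 8·(1/12) = 13/6.
E[A | B ∈ {3, 4}] = (13/6) / (1/2) = 13/3.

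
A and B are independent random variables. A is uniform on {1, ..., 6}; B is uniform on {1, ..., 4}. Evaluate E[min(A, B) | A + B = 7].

Outcomes with A + B = 7: (3,4), (4,3), (5,2), (6,1), each with probability 1/24.
E[min(A, B) | A + B = 7] = (3 + 3 + 2 + 1) / 4 = 9/4.

9/4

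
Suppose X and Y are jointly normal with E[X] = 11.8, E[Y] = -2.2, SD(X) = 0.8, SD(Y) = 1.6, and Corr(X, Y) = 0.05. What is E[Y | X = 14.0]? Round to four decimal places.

-1.9800

For a bivariate normal, E[Y | X=x] = μ_Y + ρ·(σ_Y/σ_X)·(x − μ_X).
E[Y | X=14.0] = -2.2 + (0.05)·(1.6/0.8)·(14.0 − (11.8)) = -2.2 + (0.1)·(2.2) = -1.9800.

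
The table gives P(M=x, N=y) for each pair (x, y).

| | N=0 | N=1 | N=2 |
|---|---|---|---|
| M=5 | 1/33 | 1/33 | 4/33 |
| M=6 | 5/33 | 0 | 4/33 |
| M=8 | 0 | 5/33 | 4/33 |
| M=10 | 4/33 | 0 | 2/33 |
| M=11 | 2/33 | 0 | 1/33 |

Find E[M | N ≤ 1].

71/9

P(N ≤ 1) = 6/11.
Σ M·P over the event = 5·(1/33) + 5·(1/33) + 6·(5/33) + 8·(5/33) + 10·(4/33) + 11·(2/33) = 142/33.
E[M | N ≤ 1] = (142/33) / (6/11) = 71/9.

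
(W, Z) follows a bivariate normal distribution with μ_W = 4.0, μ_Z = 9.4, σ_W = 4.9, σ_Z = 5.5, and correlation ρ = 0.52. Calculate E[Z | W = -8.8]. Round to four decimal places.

E[Z | W=x] = μ_Z + ρ(σ_Z/σ_W)(x − μ_W) for jointly normal variables.
E[Z | W=-8.8] = 9.4 + (0.52)·(5.5/4.9)·(-8.8 − (4.0)) = 9.4 + (0.58367)·(-12.8) = 1.9290.

1.9290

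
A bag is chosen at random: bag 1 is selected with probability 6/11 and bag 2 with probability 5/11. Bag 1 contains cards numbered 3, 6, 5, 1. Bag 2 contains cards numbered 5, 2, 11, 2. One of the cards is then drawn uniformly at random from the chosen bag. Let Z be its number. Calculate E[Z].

95/22

E[Z | bag 1] = (3+6+5+1)/4 = 15/4.
E[Z | bag 2] = (5+2+11+2)/4 = 5.
E[Z] = (6/11)·(15/4) + (5/11)·(5) = 95/22.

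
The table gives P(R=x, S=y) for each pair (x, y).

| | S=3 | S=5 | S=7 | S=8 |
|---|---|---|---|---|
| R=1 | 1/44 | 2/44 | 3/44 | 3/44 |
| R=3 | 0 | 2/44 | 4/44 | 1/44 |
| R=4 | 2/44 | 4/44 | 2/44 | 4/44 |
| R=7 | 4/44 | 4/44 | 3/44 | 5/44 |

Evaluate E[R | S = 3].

P(S = 3) = 7/44.
Σ R·P over the event = 1·(1/44) + 4·(2/44) + 7·(4/44) = 37/44.
E[R | S = 3] = (37/44) / (7/44) = 37/7.

37/7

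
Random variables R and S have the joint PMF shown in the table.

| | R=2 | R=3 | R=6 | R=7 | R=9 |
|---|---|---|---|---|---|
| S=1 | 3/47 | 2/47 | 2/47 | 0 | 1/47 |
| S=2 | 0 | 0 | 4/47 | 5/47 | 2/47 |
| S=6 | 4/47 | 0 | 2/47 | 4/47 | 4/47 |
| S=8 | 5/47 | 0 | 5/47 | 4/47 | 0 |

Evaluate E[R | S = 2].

7

P(S = 2) = 11/47.
Σ R·P over the event = 6·(4/47) + 7·(5/47) + 9·(2/47) = 77/47.
E[R | S = 2] = (77/47) / (11/47) = 7.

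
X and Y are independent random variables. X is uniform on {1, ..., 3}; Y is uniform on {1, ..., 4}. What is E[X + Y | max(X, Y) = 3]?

24/5

Outcomes with max(X, Y) = 3: (1,3), (2,3), (3,1), (3,2), (3,3), each with probability 1/12.
E[X + Y | max(X, Y) = 3] = (4 + 5 + 4 + 5 + 6) / 5 = 24/5.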